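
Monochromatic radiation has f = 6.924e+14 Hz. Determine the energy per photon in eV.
2.8635 eV

Using E = hf:

E = hf = (6.626×10⁻³⁴ J·s)(6.924e+14 Hz)
E = 2.8635 eV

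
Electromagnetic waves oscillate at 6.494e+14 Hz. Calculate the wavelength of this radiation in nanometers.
461.65 nm

Using the wave equation: c = fλ

Solving for wavelength:
λ = c/f = (3×10⁸ m/s) / (6.494e+14 Hz)
λ = 461.65 nm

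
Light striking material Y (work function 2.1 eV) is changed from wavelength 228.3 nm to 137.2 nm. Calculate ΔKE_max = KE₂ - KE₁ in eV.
3.6060 eV

Using Einstein's equation: KE_max = hc/λ - φ

For λ₁ = 228.3 nm:
KE₁ = hc/λ₁ - φ = 5.4308 - 2.1 = 3.3308 eV

For λ₂ = 137.2 nm:
KE₂ = hc/λ₂ - φ = 9.0367 - 2.1 = 6.9367 eV

Change in KE:
ΔKE = KE₂ - KE₁ = 6.9367 - 3.3308 = 3.6060 eV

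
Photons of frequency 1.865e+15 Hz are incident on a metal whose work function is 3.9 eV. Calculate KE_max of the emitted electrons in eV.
3.8130 eV

Using Einstein's photoelectric equation: KE_max = hf - φ

First, calculate the photon energy:
E_photon = hf = (6.626×10⁻³⁴ J·s)(1.865e+15 Hz)
E_photon = 7.7130 eV

Then, the maximum kinetic energy:
KE_max = E_photon - φ = 7.7130 eV - 3.9 eV = 3.8130 eV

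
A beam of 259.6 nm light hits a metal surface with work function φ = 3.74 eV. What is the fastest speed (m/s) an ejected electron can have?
6.0367e+05 m/s

First, find the maximum kinetic energy:
E_photon = hc/λ = 4.7760 eV
KE_max = E_photon - φ = 4.7760 - 3.74 = 1.0360 eV

Convert to Joules: KE_max = 1.0360 × 1.602×10⁻¹⁹ J = 1.6598e-19 J

Then use KE = ½mv² to find velocity:
v = √(2·KE/m) = √(2 × 1.6598e-19 J / 9.109e-31 kg)
v = 6.0367e+05 m/s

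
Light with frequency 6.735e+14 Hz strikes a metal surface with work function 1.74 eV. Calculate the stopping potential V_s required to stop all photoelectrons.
1.0454 V

The stopping potential V_s satisfies: eV_s = KE_max

First, find KE_max using Einstein's equation:
E_photon = hf = (6.626×10⁻³⁴ J·s)(6.735e+14 Hz) = 2.7854 eV
KE_max = E_photon - φ = 2.7854 - 1.74 = 1.0454 eV

Since eV_s = KE_max:
V_s = KE_max/e = 1.0454 V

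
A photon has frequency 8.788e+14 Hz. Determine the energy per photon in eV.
3.6344 eV

Using E = hf:

E = hf = (6.626×10⁻³⁴ J·s)(8.788e+14 Hz)
E = 3.6344 eV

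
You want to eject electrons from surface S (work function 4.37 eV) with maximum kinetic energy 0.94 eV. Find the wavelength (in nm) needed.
233.49 nm

From Einstein's equation: KE_max = hc/λ - φ

Rearranging for λ:
hc/λ = KE_max + φ
λ = hc/(KE_max + φ)

Required photon energy:
E_photon = KE_max + φ = 0.94 + 4.37 = 5.31 eV

Required wavelength:
λ = hc/E_photon = (6.626×10⁻³⁴)(3×10⁸) / (5.31 × 1.602×10⁻¹⁹)
λ = 233.49 nm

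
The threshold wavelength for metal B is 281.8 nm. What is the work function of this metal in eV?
4.40 eV

At the threshold wavelength, photon energy equals work function:
φ = hc/λ₀

Calculating:
φ = (6.626×10⁻³⁴ J·s)(3×10⁸ m/s) / (281.8×10⁻⁹ m)
φ = 4.40 eV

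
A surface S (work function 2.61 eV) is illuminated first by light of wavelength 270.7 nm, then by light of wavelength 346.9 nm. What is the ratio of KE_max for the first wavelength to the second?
2.0436

Using Einstein's equation: KE_max = hc/λ - φ

For λ₁ = 270.7 nm:
E₁ = hc/λ₁ = 4.5801 eV
KE₁ = E₁ - φ = 4.5801 - 2.61 = 1.9701 eV

For λ₂ = 346.9 nm:
E₂ = hc/λ₂ = 3.5741 eV
KE₂ = E₂ - φ = 3.5741 - 2.61 = 0.9641 eV

Ratio: KE₁/KE₂ = 1.9701/0.9641 = 2.0436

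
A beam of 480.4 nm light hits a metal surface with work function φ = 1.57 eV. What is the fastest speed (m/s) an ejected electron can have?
5.9631e+05 m/s

First, find the maximum kinetic energy:
E_photon = hc/λ = 2.5809 eV
KE_max = E_photon - φ = 2.5809 - 1.57 = 1.0109 eV

Convert to Joules: KE_max = 1.0109 × 1.602×10⁻¹⁹ J = 1.6196e-19 J

Then use KE = ½mv² to find velocity:
v = √(2·KE/m) = √(2 × 1.6196e-19 J / 9.109e-31 kg)
v = 5.9631e+05 m/s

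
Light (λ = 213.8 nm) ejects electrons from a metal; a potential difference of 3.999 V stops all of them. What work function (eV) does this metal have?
1.80 eV

The stopping potential gives the maximum kinetic energy: KE_max = eV_s = 3.999 eV

From Einstein's photoelectric equation: KE_max = hc/λ - φ
Rearranging: φ = hc/λ - KE_max

Calculate photon energy:
E_photon = hc/λ = (6.626×10⁻³⁴ J·s)(3×10⁸ m/s) / (213.8×10⁻⁹ m) = 5.7991 eV

Therefore:
φ = 5.7991 - 3.999 = 1.80 eV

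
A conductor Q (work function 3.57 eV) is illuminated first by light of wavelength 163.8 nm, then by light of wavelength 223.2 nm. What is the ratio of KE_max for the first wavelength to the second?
2.0149

Using Einstein's equation: KE_max = hc/λ - φ

For λ₁ = 163.8 nm:
E₁ = hc/λ₁ = 7.5692 eV
KE₁ = E₁ - φ = 7.5692 - 3.57 = 3.9992 eV

For λ₂ = 223.2 nm:
E₂ = hc/λ₂ = 5.5548 eV
KE₂ = E₂ - φ = 5.5548 - 3.57 = 1.9848 eV

Ratio: KE₁/KE₂ = 3.9992/1.9848 = 2.0149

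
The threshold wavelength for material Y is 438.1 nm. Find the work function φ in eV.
2.83 eV

At the threshold wavelength, photon energy equals work function:
φ = hc/λ₀

Calculating:
φ = (6.626×10⁻³⁴ J·s)(3×10⁸ m/s) / (438.1×10⁻⁹ m)
φ = 2.83 eV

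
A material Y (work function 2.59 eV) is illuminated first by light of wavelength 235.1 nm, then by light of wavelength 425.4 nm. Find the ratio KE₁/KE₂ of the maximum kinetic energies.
8.2694

Using Einstein's equation: KE_max = hc/λ - φ

For λ₁ = 235.1 nm:
E₁ = hc/λ₁ = 5.2737 eV
KE₁ = E₁ - φ = 5.2737 - 2.59 = 2.6837 eV

For λ₂ = 425.4 nm:
E₂ = hc/λ₂ = 2.9145 eV
KE₂ = E₂ - φ = 2.9145 - 2.59 = 0.3245 eV

Ratio: KE₁/KE₂ = 2.6837/0.3245 = 8.2694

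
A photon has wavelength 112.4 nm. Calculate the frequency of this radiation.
2.6672e+15 Hz

Using the wave equation: c = fλ

Solving for frequency:
f = c/λ = (3×10⁸ m/s) / (112.4×10⁻⁹ m)
f = 2.6672e+15 Hz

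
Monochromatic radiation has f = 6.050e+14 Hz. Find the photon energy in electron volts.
2.5021 eV

Using E = hf:

E = hf = (6.626×10⁻³⁴ J·s)(6.050e+14 Hz)
E = 2.5021 eV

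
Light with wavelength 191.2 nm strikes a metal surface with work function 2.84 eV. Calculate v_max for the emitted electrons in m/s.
1.1323e+06 m/s

First, find the maximum kinetic energy:
E_photon = hc/λ = 6.4845 eV
KE_max = E_photon - φ = 6.4845 - 2.84 = 3.6445 eV

Convert to Joules: KE_max = 3.6445 × 1.602×10⁻¹⁹ J = 5.8392e-19 J

Then use KE = ½mv² to find velocity:
v = √(2·KE/m) = √(2 × 5.8392e-19 J / 9.109e-31 kg)
v = 1.1323e+06 m/s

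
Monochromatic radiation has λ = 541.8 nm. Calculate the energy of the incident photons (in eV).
2.2884 eV

Using E = hf = hc/λ:

E = hc/λ = (6.626×10⁻³⁴ J·s)(3×10⁸ m/s) / (541.8×10⁻⁹ m)
E = 2.2884 eV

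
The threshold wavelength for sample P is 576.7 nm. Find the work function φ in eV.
2.15 eV

At the threshold wavelength, photon energy equals work function:
φ = hc/λ₀

Calculating:
φ = (6.626×10⁻³⁴ J·s)(3×10⁸ m/s) / (576.7×10⁻⁹ m)
φ = 2.15 eV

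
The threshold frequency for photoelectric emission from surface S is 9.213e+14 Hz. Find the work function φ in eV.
3.81 eV

At the threshold frequency, photon energy equals work function:
φ = hf₀

Calculating:
φ = (6.626×10⁻³⁴ J·s)(9.213e+14 Hz)
φ = 3.81 eV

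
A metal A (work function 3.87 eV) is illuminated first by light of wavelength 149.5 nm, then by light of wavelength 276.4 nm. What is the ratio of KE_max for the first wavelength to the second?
7.1843

Using Einstein's equation: KE_max = hc/λ - φ

For λ₁ = 149.5 nm:
E₁ = hc/λ₁ = 8.2933 eV
KE₁ = E₁ - φ = 8.2933 - 3.87 = 4.4233 eV

For λ₂ = 276.4 nm:
E₂ = hc/λ₂ = 4.4857 eV
KE₂ = E₂ - φ = 4.4857 - 3.87 = 0.6157 eV

Ratio: KE₁/KE₂ = 4.4233/0.6157 = 7.1843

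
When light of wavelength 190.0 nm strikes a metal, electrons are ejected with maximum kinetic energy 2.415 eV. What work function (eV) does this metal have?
4.11 eV

From Einstein's photoelectric equation: KE_max = hf - φ = hc/λ - φ

Rearranging for φ:
φ = hc/λ - KE_max

Calculate photon energy:
E_photon = hc/λ = 6.5255 eV

Therefore:
φ = 6.5255 - 2.415 = 4.11 eV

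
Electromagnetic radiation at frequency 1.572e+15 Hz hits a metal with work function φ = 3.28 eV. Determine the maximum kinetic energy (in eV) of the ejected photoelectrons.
3.2213 eV

Using Einstein's photoelectric equation: KE_max = hf - φ

First, calculate the photon energy:
E_photon = hf = (6.626×10⁻³⁴ J·s)(1.572e+15 Hz)
E_photon = 6.5013 eV

Then, the maximum kinetic energy:
KE_max = E_photon - φ = 6.5013 eV - 3.28 eV = 3.2213 eV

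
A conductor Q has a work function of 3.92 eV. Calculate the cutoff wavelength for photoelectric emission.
316.29 nm

The threshold wavelength is when the photon energy equals the work function:
hc/λ₀ = φ

Solving for λ₀:
λ₀ = hc/φ = (6.626×10⁻³⁴ J·s)(3×10⁸ m/s) / (3.92 eV × 1.602×10⁻¹⁹ J/eV)
λ₀ = 316.29 nm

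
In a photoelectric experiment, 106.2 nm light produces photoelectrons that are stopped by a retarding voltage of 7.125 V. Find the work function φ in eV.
4.55 eV

The stopping potential gives the maximum kinetic energy: KE_max = eV_s = 7.125 eV

From Einstein's photoelectric equation: KE_max = hc/λ - φ
Rearranging: φ = hc/λ - KE_max

Calculate photon energy:
E_photon = hc/λ = (6.626×10⁻³⁴ J·s)(3×10⁸ m/s) / (106.2×10⁻⁹ m) = 11.6746 eV

Therefore:
φ = 11.6746 - 7.125 = 4.55 eV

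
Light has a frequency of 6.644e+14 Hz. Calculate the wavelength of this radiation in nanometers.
451.22 nm

Using the wave equation: c = fλ

Solving for wavelength:
λ = c/f = (3×10⁸ m/s) / (6.644e+14 Hz)
λ = 451.22 nm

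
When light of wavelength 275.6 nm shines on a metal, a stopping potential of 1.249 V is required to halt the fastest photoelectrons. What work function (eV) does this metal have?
3.25 eV

The stopping potential gives the maximum kinetic energy: KE_max = eV_s = 1.249 eV

From Einstein's photoelectric equation: KE_max = hc/λ - φ
Rearranging: φ = hc/λ - KE_max

Calculate photon energy:
E_photon = hc/λ = (6.626×10⁻³⁴ J·s)(3×10⁸ m/s) / (275.6×10⁻⁹ m) = 4.4987 eV

Therefore:
φ = 4.4987 - 1.249 = 3.25 eV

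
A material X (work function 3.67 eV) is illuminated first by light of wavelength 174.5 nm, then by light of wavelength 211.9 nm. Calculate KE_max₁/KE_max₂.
1.5750

Using Einstein's equation: KE_max = hc/λ - φ

For λ₁ = 174.5 nm:
E₁ = hc/λ₁ = 7.1051 eV
KE₁ = E₁ - φ = 7.1051 - 3.67 = 3.4351 eV

For λ₂ = 211.9 nm:
E₂ = hc/λ₂ = 5.8511 eV
KE₂ = E₂ - φ = 5.8511 - 3.67 = 2.1811 eV

Ratio: KE₁/KE₂ = 3.4351/2.1811 = 1.5750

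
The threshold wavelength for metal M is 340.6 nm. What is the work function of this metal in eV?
3.64 eV

At the threshold wavelength, photon energy equals work function:
φ = hc/λ₀

Calculating:
φ = (6.626×10⁻³⁴ J·s)(3×10⁸ m/s) / (340.6×10⁻⁹ m)
φ = 3.64 eV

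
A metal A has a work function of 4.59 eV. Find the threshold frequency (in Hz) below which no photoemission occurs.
1.1099e+15 Hz

The threshold frequency is when the photon energy equals the work function:
hf₀ = φ

Solving for f₀:
f₀ = φ/h = (4.59 eV × 1.602×10⁻¹⁹ J/eV) / (6.626×10⁻³⁴ J·s)
f₀ = 1.1099e+15 Hz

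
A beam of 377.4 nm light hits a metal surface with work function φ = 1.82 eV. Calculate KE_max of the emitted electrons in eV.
1.4652 eV

Using Einstein's photoelectric equation: KE_max = hf - φ = hc/λ - φ

First, calculate the photon energy:
E_photon = hc/λ = (6.626×10⁻³⁴ J·s)(3×10⁸ m/s) / (377.4×10⁻⁹ m)
E_photon = 3.2852 eV

Then, the maximum kinetic energy:
KE_max = E_photon - φ = 3.2852 eV - 1.82 eV = 1.4652 eV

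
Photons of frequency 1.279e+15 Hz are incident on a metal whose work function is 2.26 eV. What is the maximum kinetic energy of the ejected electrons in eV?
3.0295 eV

Using Einstein's photoelectric equation: KE_max = hf - φ

First, calculate the photon energy:
E_photon = hf = (6.626×10⁻³⁴ J·s)(1.279e+15 Hz)
E_photon = 5.2895 eV

Then, the maximum kinetic energy:
KE_max = E_photon - φ = 5.2895 eV - 2.26 eV = 3.0295 eV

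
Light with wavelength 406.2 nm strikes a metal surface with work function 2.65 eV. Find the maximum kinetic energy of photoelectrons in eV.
0.4023 eV

Using Einstein's photoelectric equation: KE_max = hf - φ = hc/λ - φ

First, calculate the photon energy:
E_photon = hc/λ = (6.626×10⁻³⁴ J·s)(3×10⁸ m/s) / (406.2×10⁻⁹ m)
E_photon = 3.0523 eV

Then, the maximum kinetic energy:
KE_max = E_photon - φ = 3.0523 eV - 2.65 eV = 0.4023 eV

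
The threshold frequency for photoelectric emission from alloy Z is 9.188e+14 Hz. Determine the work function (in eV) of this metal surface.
3.80 eV

At the threshold frequency, photon energy equals work function:
φ = hf₀

Calculating:
φ = (6.626×10⁻³⁴ J·s)(9.188e+14 Hz)
φ = 3.80 eV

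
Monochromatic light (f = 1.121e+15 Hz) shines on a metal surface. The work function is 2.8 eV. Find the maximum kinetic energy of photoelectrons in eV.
1.8361 eV

Using Einstein's photoelectric equation: KE_max = hf - φ

First, calculate the photon energy:
E_photon = hf = (6.626×10⁻³⁴ J·s)(1.121e+15 Hz)
E_photon = 4.6361 eV

Then, the maximum kinetic energy:
KE_max = E_photon - φ = 4.6361 eV - 2.8 eV = 1.8361 eV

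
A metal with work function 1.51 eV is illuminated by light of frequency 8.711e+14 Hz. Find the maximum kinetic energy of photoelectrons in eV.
2.0926 eV

Using Einstein's photoelectric equation: KE_max = hf - φ

First, calculate the photon energy:
E_photon = hf = (6.626×10⁻³⁴ J·s)(8.711e+14 Hz)
E_photon = 3.6026 eV

Then, the maximum kinetic energy:
KE_max = E_photon - φ = 3.6026 eV - 1.51 eV = 2.0926 eV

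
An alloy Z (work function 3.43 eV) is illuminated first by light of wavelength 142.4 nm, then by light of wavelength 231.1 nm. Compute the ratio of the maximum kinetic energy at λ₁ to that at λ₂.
2.7271

Using Einstein's equation: KE_max = hc/λ - φ

For λ₁ = 142.4 nm:
E₁ = hc/λ₁ = 8.7068 eV
KE₁ = E₁ - φ = 8.7068 - 3.43 = 5.2768 eV

For λ₂ = 231.1 nm:
E₂ = hc/λ₂ = 5.3650 eV
KE₂ = E₂ - φ = 5.3650 - 3.43 = 1.9350 eV

Ratio: KE₁/KE₂ = 5.2768/1.9350 = 2.7271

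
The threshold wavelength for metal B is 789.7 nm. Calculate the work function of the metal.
1.57 eV

At the threshold wavelength, photon energy equals work function:
φ = hc/λ₀

Calculating:
φ = (6.626×10⁻³⁴ J·s)(3×10⁸ m/s) / (789.7×10⁻⁹ m)
φ = 1.57 eV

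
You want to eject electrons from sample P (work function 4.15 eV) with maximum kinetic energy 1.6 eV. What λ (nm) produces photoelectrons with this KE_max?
215.62 nm

From Einstein's equation: KE_max = hc/λ - φ

Rearranging for λ:
hc/λ = KE_max + φ
λ = hc/(KE_max + φ)

Required photon energy:
E_photon = KE_max + φ = 1.6 + 4.15 = 5.75 eV

Required wavelength:
λ = hc/E_photon = (6.626×10⁻³⁴)(3×10⁸) / (5.75 × 1.602×10⁻¹⁹)
λ = 215.62 nm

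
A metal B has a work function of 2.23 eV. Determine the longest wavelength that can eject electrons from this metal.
555.98 nm

The threshold wavelength is when the photon energy equals the work function:
hc/λ₀ = φ

Solving for λ₀:
λ₀ = hc/φ = (6.626×10⁻³⁴ J·s)(3×10⁸ m/s) / (2.23 eV × 1.602×10⁻¹⁹ J/eV)
λ₀ = 555.98 nm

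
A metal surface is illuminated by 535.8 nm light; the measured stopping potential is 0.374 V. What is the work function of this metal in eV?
1.94 eV

The stopping potential gives the maximum kinetic energy: KE_max = eV_s = 0.374 eV

From Einstein's photoelectric equation: KE_max = hc/λ - φ
Rearranging: φ = hc/λ - KE_max

Calculate photon energy:
E_photon = hc/λ = (6.626×10⁻³⁴ J·s)(3×10⁸ m/s) / (535.8×10⁻⁹ m) = 2.3140 eV

Therefore:
φ = 2.3140 - 0.374 = 1.94 eV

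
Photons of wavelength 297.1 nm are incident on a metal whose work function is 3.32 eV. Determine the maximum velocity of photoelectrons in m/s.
5.4782e+05 m/s

First, find the maximum kinetic energy:
E_photon = hc/λ = 4.1731 eV
KE_max = E_photon - φ = 4.1731 - 3.32 = 0.8531 eV

Convert to Joules: KE_max = 0.8531 × 1.602×10⁻¹⁹ J = 1.3669e-19 J

Then use KE = ½mv² to find velocity:
v = √(2·KE/m) = √(2 × 1.3669e-19 J / 9.109e-31 kg)
v = 5.4782e+05 m/s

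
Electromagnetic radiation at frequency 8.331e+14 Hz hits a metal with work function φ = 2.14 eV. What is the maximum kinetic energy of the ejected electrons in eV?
1.3054 eV

Using Einstein's photoelectric equation: KE_max = hf - φ

First, calculate the photon energy:
E_photon = hf = (6.626×10⁻³⁴ J·s)(8.331e+14 Hz)
E_photon = 3.4454 eV

Then, the maximum kinetic energy:
KE_max = E_photon - φ = 3.4454 eV - 2.14 eV = 1.3054 eV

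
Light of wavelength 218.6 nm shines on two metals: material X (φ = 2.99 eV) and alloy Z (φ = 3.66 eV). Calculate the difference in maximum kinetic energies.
0.6700 eV

Using KE_max = hc/λ - φ for each metal:

Photon energy: E = hc/λ = 5.6717 eV

For material X (φ₁ = 2.99 eV):
KE₁ = E - φ₁ = 5.6717 - 2.99 = 2.6817 eV

For alloy Z (φ₂ = 3.66 eV):
KE₂ = E - φ₂ = 5.6717 - 3.66 = 2.0117 eV

Difference:
ΔKE = KE₁ - KE₂ = 2.6817 - 2.0117 = 0.6700 eV

Note: The difference equals the difference in work functions: 3.66 - 2.99 = 0.67 eV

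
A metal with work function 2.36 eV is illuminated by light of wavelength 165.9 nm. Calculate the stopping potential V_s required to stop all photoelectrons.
5.1134 V

The stopping potential V_s satisfies: eV_s = KE_max

First, find KE_max using Einstein's equation:
E_photon = hc/λ = 7.4734 eV
KE_max = E_photon - φ = 7.4734 - 2.36 = 5.1134 eV

Since eV_s = KE_max:
V_s = KE_max/e = 5.1134 V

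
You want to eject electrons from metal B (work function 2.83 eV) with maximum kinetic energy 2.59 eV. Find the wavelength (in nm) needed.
228.75 nm

From Einstein's equation: KE_max = hc/λ - φ

Rearranging for λ:
hc/λ = KE_max + φ
λ = hc/(KE_max + φ)

Required photon energy:
E_photon = KE_max + φ = 2.59 + 2.83 = 5.42 eV

Required wavelength:
λ = hc/E_photon = (6.626×10⁻³⁴)(3×10⁸) / (5.42 × 1.602×10⁻¹⁹)
λ = 228.75 nm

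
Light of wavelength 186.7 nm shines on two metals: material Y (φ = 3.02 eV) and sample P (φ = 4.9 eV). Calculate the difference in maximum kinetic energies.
1.8800 eV

Using KE_max = hc/λ - φ for each metal:

Photon energy: E = hc/λ = 6.6408 eV

For material Y (φ₁ = 3.02 eV):
KE₁ = E - φ₁ = 6.6408 - 3.02 = 3.6208 eV

For sample P (φ₂ = 4.9 eV):
KE₂ = E - φ₂ = 6.6408 - 4.9 = 1.7408 eV

Difference:
ΔKE = KE₁ - KE₂ = 3.6208 - 1.7408 = 1.8800 eV

Note: The difference equals the difference in work functions: 4.9 - 3.02 = 1.88 eV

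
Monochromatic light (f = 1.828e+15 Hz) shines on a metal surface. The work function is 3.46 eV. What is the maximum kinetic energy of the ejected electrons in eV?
4.1000 eV

Using Einstein's photoelectric equation: KE_max = hf - φ

First, calculate the photon energy:
E_photon = hf = (6.626×10⁻³⁴ J·s)(1.828e+15 Hz)
E_photon = 7.5600 eV

Then, the maximum kinetic energy:
KE_max = E_photon - φ = 7.5600 eV - 3.46 eV = 4.1000 eV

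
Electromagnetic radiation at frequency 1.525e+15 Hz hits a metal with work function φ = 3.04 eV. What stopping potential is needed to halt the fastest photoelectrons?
3.2669 V

The stopping potential V_s satisfies: eV_s = KE_max

First, find KE_max using Einstein's equation:
E_photon = hf = (6.626×10⁻³⁴ J·s)(1.525e+15 Hz) = 6.3069 eV
KE_max = E_photon - φ = 6.3069 - 3.04 = 3.2669 eV

Since eV_s = KE_max:
V_s = KE_max/e = 3.2669 V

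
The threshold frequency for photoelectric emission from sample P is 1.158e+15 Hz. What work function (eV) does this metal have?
4.79 eV

At the threshold frequency, photon energy equals work function:
φ = hf₀

Calculating:
φ = (6.626×10⁻³⁴ J·s)(1.158e+15 Hz)
φ = 4.79 eV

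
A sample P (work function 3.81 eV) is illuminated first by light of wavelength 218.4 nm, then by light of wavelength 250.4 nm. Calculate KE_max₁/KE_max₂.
1.6356

Using Einstein's equation: KE_max = hc/λ - φ

For λ₁ = 218.4 nm:
E₁ = hc/λ₁ = 5.6769 eV
KE₁ = E₁ - φ = 5.6769 - 3.81 = 1.8669 eV

For λ₂ = 250.4 nm:
E₂ = hc/λ₂ = 4.9514 eV
KE₂ = E₂ - φ = 4.9514 - 3.81 = 1.1414 eV

Ratio: KE₁/KE₂ = 1.8669/1.1414 = 1.6356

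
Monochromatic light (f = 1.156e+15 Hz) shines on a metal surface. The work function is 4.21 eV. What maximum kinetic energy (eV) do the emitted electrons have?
0.5708 eV

Using Einstein's photoelectric equation: KE_max = hf - φ

First, calculate the photon energy:
E_photon = hf = (6.626×10⁻³⁴ J·s)(1.156e+15 Hz)
E_photon = 4.7808 eV

Then, the maximum kinetic energy:
KE_max = E_photon - φ = 4.7808 eV - 4.21 eV = 0.5708 eV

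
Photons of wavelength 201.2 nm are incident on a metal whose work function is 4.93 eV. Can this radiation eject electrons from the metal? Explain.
Yes

For photoemission, the photon energy must exceed the work function.

Photon energy: E = hc/λ = 6.1622 eV
Work function: φ = 4.93 eV

Since E_photon (6.1622 eV) > φ (4.93 eV), photoemission WILL occur.
The threshold wavelength is λ₀ = hc/φ = 251.5 nm.
Since 201.2 nm < 251.5 nm, the light has sufficient energy.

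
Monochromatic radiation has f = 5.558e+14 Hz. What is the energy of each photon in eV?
2.2986 eV

Using E = hf:

E = hf = (6.626×10⁻³⁴ J·s)(5.558e+14 Hz)
E = 2.2986 eV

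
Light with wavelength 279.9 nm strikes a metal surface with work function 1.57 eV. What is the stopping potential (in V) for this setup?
2.8596 V

The stopping potential V_s satisfies: eV_s = KE_max

First, find KE_max using Einstein's equation:
E_photon = hc/λ = 4.4296 eV
KE_max = E_photon - φ = 4.4296 - 1.57 = 2.8596 eV

Since eV_s = KE_max:
V_s = KE_max/e = 2.8596 V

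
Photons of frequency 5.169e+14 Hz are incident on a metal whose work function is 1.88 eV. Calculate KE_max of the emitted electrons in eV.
0.2577 eV

Using Einstein's photoelectric equation: KE_max = hf - φ

First, calculate the photon energy:
E_photon = hf = (6.626×10⁻³⁴ J·s)(5.169e+14 Hz)
E_photon = 2.1377 eV

Then, the maximum kinetic energy:
KE_max = E_photon - φ = 2.1377 eV - 1.88 eV = 0.2577 eV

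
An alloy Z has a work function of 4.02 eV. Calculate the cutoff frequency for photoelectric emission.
9.7203e+14 Hz

The threshold frequency is when the photon energy equals the work function:
hf₀ = φ

Solving for f₀:
f₀ = φ/h = (4.02 eV × 1.602×10⁻¹⁹ J/eV) / (6.626×10⁻³⁴ J·s)
f₀ = 9.7203e+14 Hz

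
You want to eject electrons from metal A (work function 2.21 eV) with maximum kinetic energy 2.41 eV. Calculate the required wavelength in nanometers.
268.36 nm

From Einstein's equation: KE_max = hc/λ - φ

Rearranging for λ:
hc/λ = KE_max + φ
λ = hc/(KE_max + φ)

Required photon energy:
E_photon = KE_max + φ = 2.41 + 2.21 = 4.62 eV

Required wavelength:
λ = hc/E_photon = (6.626×10⁻³⁴)(3×10⁸) / (4.62 × 1.602×10⁻¹⁹)
λ = 268.36 nm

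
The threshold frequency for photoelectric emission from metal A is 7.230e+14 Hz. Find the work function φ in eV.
2.99 eV

At the threshold frequency, photon energy equals work function:
φ = hf₀

Calculating:
φ = (6.626×10⁻³⁴ J·s)(7.230e+14 Hz)
φ = 2.99 eV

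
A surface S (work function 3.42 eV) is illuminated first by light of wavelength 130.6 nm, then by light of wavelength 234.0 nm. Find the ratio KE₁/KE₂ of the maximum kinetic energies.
3.2332

Using Einstein's equation: KE_max = hc/λ - φ

For λ₁ = 130.6 nm:
E₁ = hc/λ₁ = 9.4934 eV
KE₁ = E₁ - φ = 9.4934 - 3.42 = 6.0734 eV

For λ₂ = 234.0 nm:
E₂ = hc/λ₂ = 5.2985 eV
KE₂ = E₂ - φ = 5.2985 - 3.42 = 1.8785 eV

Ratio: KE₁/KE₂ = 6.0734/1.8785 = 3.2332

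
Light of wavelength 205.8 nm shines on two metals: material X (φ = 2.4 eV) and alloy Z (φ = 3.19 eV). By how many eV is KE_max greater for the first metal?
0.7900 eV

Using KE_max = hc/λ - φ for each metal:

Photon energy: E = hc/λ = 6.0245 eV

For material X (φ₁ = 2.4 eV):
KE₁ = E - φ₁ = 6.0245 - 2.4 = 3.6245 eV

For alloy Z (φ₂ = 3.19 eV):
KE₂ = E - φ₂ = 6.0245 - 3.19 = 2.8345 eV

Difference:
ΔKE = KE₁ - KE₂ = 3.6245 - 2.8345 = 0.7900 eV

Note: The difference equals the difference in work functions: 3.19 - 2.4 = 0.79 eV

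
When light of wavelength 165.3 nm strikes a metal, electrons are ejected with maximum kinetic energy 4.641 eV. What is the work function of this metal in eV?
2.86 eV

From Einstein's photoelectric equation: KE_max = hf - φ = hc/λ - φ

Rearranging for φ:
φ = hc/λ - KE_max

Calculate photon energy:
E_photon = hc/λ = 7.5006 eV

Therefore:
φ = 7.5006 - 4.641 = 2.86 eV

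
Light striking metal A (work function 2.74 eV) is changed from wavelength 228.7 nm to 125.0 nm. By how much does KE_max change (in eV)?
4.4975 eV

Using Einstein's equation: KE_max = hc/λ - φ

For λ₁ = 228.7 nm:
KE₁ = hc/λ₁ - φ = 5.4213 - 2.74 = 2.6813 eV

For λ₂ = 125.0 nm:
KE₂ = hc/λ₂ - φ = 9.9187 - 2.74 = 7.1787 eV

Change in KE:
ΔKE = KE₂ - KE₁ = 7.1787 - 2.6813 = 4.4975 eV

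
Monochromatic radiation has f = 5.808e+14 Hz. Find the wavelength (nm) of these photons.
516.17 nm

Using the wave equation: c = fλ

Solving for wavelength:
λ = c/f = (3×10⁸ m/s) / (5.808e+14 Hz)
λ = 516.17 nm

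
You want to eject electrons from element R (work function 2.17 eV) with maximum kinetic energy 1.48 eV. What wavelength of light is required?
339.68 nm

From Einstein's equation: KE_max = hc/λ - φ

Rearranging for λ:
hc/λ = KE_max + φ
λ = hc/(KE_max + φ)

Required photon energy:
E_photon = KE_max + φ = 1.48 + 2.17 = 3.65 eV

Required wavelength:
λ = hc/E_photon = (6.626×10⁻³⁴)(3×10⁸) / (3.65 × 1.602×10⁻¹⁹)
λ = 339.68 nm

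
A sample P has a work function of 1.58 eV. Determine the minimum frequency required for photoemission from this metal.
3.8204e+14 Hz

The threshold frequency is when the photon energy equals the work function:
hf₀ = φ

Solving for f₀:
f₀ = φ/h = (1.58 eV × 1.602×10⁻¹⁹ J/eV) / (6.626×10⁻³⁴ J·s)
f₀ = 3.8204e+14 Hz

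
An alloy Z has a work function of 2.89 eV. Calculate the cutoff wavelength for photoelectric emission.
429.01 nm

The threshold wavelength is when the photon energy equals the work function:
hc/λ₀ = φ

Solving for λ₀:
λ₀ = hc/φ = (6.626×10⁻³⁴ J·s)(3×10⁸ m/s) / (2.89 eV × 1.602×10⁻¹⁹ J/eV)
λ₀ = 429.01 nm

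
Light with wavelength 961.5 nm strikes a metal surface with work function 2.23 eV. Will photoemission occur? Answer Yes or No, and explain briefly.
No

For photoemission, the photon energy must exceed the work function.

Photon energy: E = hc/λ = 1.2895 eV
Work function: φ = 2.23 eV

Since E_photon (1.2895 eV) < φ (2.23 eV), photoemission will NOT occur.
The threshold wavelength is λ₀ = hc/φ = 556.0 nm.
Since 961.5 nm > 556.0 nm, the photons lack sufficient energy.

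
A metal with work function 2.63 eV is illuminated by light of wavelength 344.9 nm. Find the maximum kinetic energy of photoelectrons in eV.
0.9648 eV

Using Einstein's photoelectric equation: KE_max = hf - φ = hc/λ - φ

First, calculate the photon energy:
E_photon = hc/λ = (6.626×10⁻³⁴ J·s)(3×10⁸ m/s) / (344.9×10⁻⁹ m)
E_photon = 3.5948 eV

Then, the maximum kinetic energy:
KE_max = E_photon - φ = 3.5948 eV - 2.63 eV = 0.9648 eV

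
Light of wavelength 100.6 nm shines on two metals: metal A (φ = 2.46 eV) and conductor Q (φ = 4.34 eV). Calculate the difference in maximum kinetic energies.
1.8800 eV

Using KE_max = hc/λ - φ for each metal:

Photon energy: E = hc/λ = 12.3245 eV

For metal A (φ₁ = 2.46 eV):
KE₁ = E - φ₁ = 12.3245 - 2.46 = 9.8645 eV

For conductor Q (φ₂ = 4.34 eV):
KE₂ = E - φ₂ = 12.3245 - 4.34 = 7.9845 eV

Difference:
ΔKE = KE₁ - KE₂ = 9.8645 - 7.9845 = 1.8800 eV

Note: The difference equals the difference in work functions: 4.34 - 2.46 = 1.88 eV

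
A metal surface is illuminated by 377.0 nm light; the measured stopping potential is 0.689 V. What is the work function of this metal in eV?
2.60 eV

The stopping potential gives the maximum kinetic energy: KE_max = eV_s = 0.689 eV

From Einstein's photoelectric equation: KE_max = hc/λ - φ
Rearranging: φ = hc/λ - KE_max

Calculate photon energy:
E_photon = hc/λ = (6.626×10⁻³⁴ J·s)(3×10⁸ m/s) / (377.0×10⁻⁹ m) = 3.2887 eV

Therefore:
φ = 3.2887 - 0.689 = 2.60 eV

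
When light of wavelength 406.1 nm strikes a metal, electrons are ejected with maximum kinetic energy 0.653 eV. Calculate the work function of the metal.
2.40 eV

From Einstein's photoelectric equation: KE_max = hf - φ = hc/λ - φ

Rearranging for φ:
φ = hc/λ - KE_max

Calculate photon energy:
E_photon = hc/λ = 3.0530 eV

Therefore:
φ = 3.0530 - 0.653 = 2.40 eV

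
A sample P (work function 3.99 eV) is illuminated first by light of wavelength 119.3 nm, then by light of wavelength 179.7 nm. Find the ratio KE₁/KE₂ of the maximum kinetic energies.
2.2006

Using Einstein's equation: KE_max = hc/λ - φ

For λ₁ = 119.3 nm:
E₁ = hc/λ₁ = 10.3926 eV
KE₁ = E₁ - φ = 10.3926 - 3.99 = 6.4026 eV

For λ₂ = 179.7 nm:
E₂ = hc/λ₂ = 6.8995 eV
KE₂ = E₂ - φ = 6.8995 - 3.99 = 2.9095 eV

Ratio: KE₁/KE₂ = 6.4026/2.9095 = 2.2006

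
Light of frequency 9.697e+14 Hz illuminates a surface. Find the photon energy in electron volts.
4.0104 eV

Using E = hf:

E = hf = (6.626×10⁻³⁴ J·s)(9.697e+14 Hz)
E = 4.0104 eV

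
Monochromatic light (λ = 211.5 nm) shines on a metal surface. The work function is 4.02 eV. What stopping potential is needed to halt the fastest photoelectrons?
1.8421 V

The stopping potential V_s satisfies: eV_s = KE_max

First, find KE_max using Einstein's equation:
E_photon = hc/λ = 5.8621 eV
KE_max = E_photon - φ = 5.8621 - 4.02 = 1.8421 eV

Since eV_s = KE_max:
V_s = KE_max/e = 1.8421 V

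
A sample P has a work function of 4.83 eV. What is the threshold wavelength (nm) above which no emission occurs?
256.70 nm

The threshold wavelength is when the photon energy equals the work function:
hc/λ₀ = φ

Solving for λ₀:
λ₀ = hc/φ = (6.626×10⁻³⁴ J·s)(3×10⁸ m/s) / (4.83 eV × 1.602×10⁻¹⁹ J/eV)
λ₀ = 256.70 nm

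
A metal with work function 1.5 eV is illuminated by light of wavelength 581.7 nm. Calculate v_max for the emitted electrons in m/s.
4.7128e+05 m/s

First, find the maximum kinetic energy:
E_photon = hc/λ = 2.1314 eV
KE_max = E_photon - φ = 2.1314 - 1.5 = 0.6314 eV

Convert to Joules: KE_max = 0.6314 × 1.602×10⁻¹⁹ J = 1.0116e-19 J

Then use KE = ½mv² to find velocity:
v = √(2·KE/m) = √(2 × 1.0116e-19 J / 9.109e-31 kg)
v = 4.7128e+05 m/s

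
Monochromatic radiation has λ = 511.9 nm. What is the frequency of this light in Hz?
5.8565e+14 Hz

Using the wave equation: c = fλ

Solving for frequency:
f = c/λ = (3×10⁸ m/s) / (511.9×10⁻⁹ m)
f = 5.8565e+14 Hz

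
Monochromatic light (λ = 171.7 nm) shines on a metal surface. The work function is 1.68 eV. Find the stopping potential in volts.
5.5410 V

The stopping potential V_s satisfies: eV_s = KE_max

First, find KE_max using Einstein's equation:
E_photon = hc/λ = 7.2210 eV
KE_max = E_photon - φ = 7.2210 - 1.68 = 5.5410 eV

Since eV_s = KE_max:
V_s = KE_max/e = 5.5410 V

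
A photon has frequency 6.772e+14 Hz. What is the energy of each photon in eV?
2.8007 eV

Using E = hf:

E = hf = (6.626×10⁻³⁴ J·s)(6.772e+14 Hz)
E = 2.8007 eV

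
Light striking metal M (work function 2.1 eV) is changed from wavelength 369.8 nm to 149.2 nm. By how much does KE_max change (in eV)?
4.9572 eV

Using Einstein's equation: KE_max = hc/λ - φ

For λ₁ = 369.8 nm:
KE₁ = hc/λ₁ - φ = 3.3527 - 2.1 = 1.2527 eV

For λ₂ = 149.2 nm:
KE₂ = hc/λ₂ - φ = 8.3099 - 2.1 = 6.2099 eV

Change in KE:
ΔKE = KE₂ - KE₁ = 6.2099 - 1.2527 = 4.9572 eV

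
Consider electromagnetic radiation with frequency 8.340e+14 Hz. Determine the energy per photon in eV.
3.4491 eV

Using E = hf:

E = hf = (6.626×10⁻³⁴ J·s)(8.340e+14 Hz)
E = 3.4491 eV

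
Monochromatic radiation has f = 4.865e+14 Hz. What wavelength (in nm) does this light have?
616.22 nm

Using the wave equation: c = fλ

Solving for wavelength:
λ = c/f = (3×10⁸ m/s) / (4.865e+14 Hz)
λ = 616.22 nm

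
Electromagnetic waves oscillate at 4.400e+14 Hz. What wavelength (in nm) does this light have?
681.35 nm

Using the wave equation: c = fλ

Solving for wavelength:
λ = c/f = (3×10⁸ m/s) / (4.400e+14 Hz)
λ = 681.35 nm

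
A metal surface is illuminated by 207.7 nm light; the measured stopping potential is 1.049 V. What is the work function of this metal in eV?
4.92 eV

The stopping potential gives the maximum kinetic energy: KE_max = eV_s = 1.049 eV

From Einstein's photoelectric equation: KE_max = hc/λ - φ
Rearranging: φ = hc/λ - KE_max

Calculate photon energy:
E_photon = hc/λ = (6.626×10⁻³⁴ J·s)(3×10⁸ m/s) / (207.7×10⁻⁹ m) = 5.9694 eV

Therefore:
φ = 5.9694 - 1.049 = 4.92 eV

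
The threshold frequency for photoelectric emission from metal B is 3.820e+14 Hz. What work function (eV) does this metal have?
1.58 eV

At the threshold frequency, photon energy equals work function:
φ = hf₀

Calculating:
φ = (6.626×10⁻³⁴ J·s)(3.820e+14 Hz)
φ = 1.58 eV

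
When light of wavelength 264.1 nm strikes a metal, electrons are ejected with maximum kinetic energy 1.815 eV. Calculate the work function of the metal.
2.88 eV

From Einstein's photoelectric equation: KE_max = hf - φ = hc/λ - φ

Rearranging for φ:
φ = hc/λ - KE_max

Calculate photon energy:
E_photon = hc/λ = 4.6946 eV

Therefore:
φ = 4.6946 - 1.815 = 2.88 eV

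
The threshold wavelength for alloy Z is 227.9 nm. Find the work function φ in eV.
5.44 eV

At the threshold wavelength, photon energy equals work function:
φ = hc/λ₀

Calculating:
φ = (6.626×10⁻³⁴ J·s)(3×10⁸ m/s) / (227.9×10⁻⁹ m)
φ = 5.44 eV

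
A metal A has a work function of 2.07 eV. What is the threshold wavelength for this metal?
598.96 nm

The threshold wavelength is when the photon energy equals the work function:
hc/λ₀ = φ

Solving for λ₀:
λ₀ = hc/φ = (6.626×10⁻³⁴ J·s)(3×10⁸ m/s) / (2.07 eV × 1.602×10⁻¹⁹ J/eV)
λ₀ = 598.96 nm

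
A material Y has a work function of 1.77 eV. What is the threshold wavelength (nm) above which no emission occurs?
700.48 nm

The threshold wavelength is when the photon energy equals the work function:
hc/λ₀ = φ

Solving for λ₀:
λ₀ = hc/φ = (6.626×10⁻³⁴ J·s)(3×10⁸ m/s) / (1.77 eV × 1.602×10⁻¹⁹ J/eV)
λ₀ = 700.48 nm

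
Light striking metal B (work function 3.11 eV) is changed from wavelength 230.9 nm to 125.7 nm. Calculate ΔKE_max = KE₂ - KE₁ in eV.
4.4939 eV

Using Einstein's equation: KE_max = hc/λ - φ

For λ₁ = 230.9 nm:
KE₁ = hc/λ₁ - φ = 5.3696 - 3.11 = 2.2596 eV

For λ₂ = 125.7 nm:
KE₂ = hc/λ₂ - φ = 9.8635 - 3.11 = 6.7535 eV

Change in KE:
ΔKE = KE₂ - KE₁ = 6.7535 - 2.2596 = 4.4939 eV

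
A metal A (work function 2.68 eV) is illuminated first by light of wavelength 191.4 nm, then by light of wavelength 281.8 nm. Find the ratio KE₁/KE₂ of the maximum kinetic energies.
2.2084

Using Einstein's equation: KE_max = hc/λ - φ

For λ₁ = 191.4 nm:
E₁ = hc/λ₁ = 6.4778 eV
KE₁ = E₁ - φ = 6.4778 - 2.68 = 3.7978 eV

For λ₂ = 281.8 nm:
E₂ = hc/λ₂ = 4.3997 eV
KE₂ = E₂ - φ = 4.3997 - 2.68 = 1.7197 eV

Ratio: KE₁/KE₂ = 3.7978/1.7197 = 2.2084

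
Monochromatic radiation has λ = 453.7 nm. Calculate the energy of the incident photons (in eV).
2.7327 eV

Using E = hf = hc/λ:

E = hc/λ = (6.626×10⁻³⁴ J·s)(3×10⁸ m/s) / (453.7×10⁻⁹ m)
E = 2.7327 eV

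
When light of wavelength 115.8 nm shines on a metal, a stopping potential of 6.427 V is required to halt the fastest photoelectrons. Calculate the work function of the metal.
4.28 eV

The stopping potential gives the maximum kinetic energy: KE_max = eV_s = 6.427 eV

From Einstein's photoelectric equation: KE_max = hc/λ - φ
Rearranging: φ = hc/λ - KE_max

Calculate photon energy:
E_photon = hc/λ = (6.626×10⁻³⁴ J·s)(3×10⁸ m/s) / (115.8×10⁻⁹ m) = 10.7068 eV

Therefore:
φ = 10.7068 - 6.427 = 4.28 eV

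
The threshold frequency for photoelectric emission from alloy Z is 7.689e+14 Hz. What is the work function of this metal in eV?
3.18 eV

At the threshold frequency, photon energy equals work function:
φ = hf₀

Calculating:
φ = (6.626×10⁻³⁴ J·s)(7.689e+14 Hz)
φ = 3.18 eV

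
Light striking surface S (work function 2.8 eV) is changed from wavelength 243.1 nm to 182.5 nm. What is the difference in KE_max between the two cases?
1.6935 eV

Using Einstein's equation: KE_max = hc/λ - φ

For λ₁ = 243.1 nm:
KE₁ = hc/λ₁ - φ = 5.1001 - 2.8 = 2.3001 eV

For λ₂ = 182.5 nm:
KE₂ = hc/λ₂ - φ = 6.7937 - 2.8 = 3.9937 eV

Change in KE:
ΔKE = KE₂ - KE₁ = 3.9937 - 2.3001 = 1.6935 eV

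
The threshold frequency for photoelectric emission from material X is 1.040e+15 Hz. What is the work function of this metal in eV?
4.30 eV

At the threshold frequency, photon energy equals work function:
φ = hf₀

Calculating:
φ = (6.626×10⁻³⁴ J·s)(1.040e+15 Hz)
φ = 4.30 eV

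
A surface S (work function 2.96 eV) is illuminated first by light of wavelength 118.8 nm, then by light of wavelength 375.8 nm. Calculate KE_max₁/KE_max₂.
22.0408

Using Einstein's equation: KE_max = hc/λ - φ

For λ₁ = 118.8 nm:
E₁ = hc/λ₁ = 10.4364 eV
KE₁ = E₁ - φ = 10.4364 - 2.96 = 7.4764 eV

For λ₂ = 375.8 nm:
E₂ = hc/λ₂ = 3.2992 eV
KE₂ = E₂ - φ = 3.2992 - 2.96 = 0.3392 eV

Ratio: KE₁/KE₂ = 7.4764/0.3392 = 22.0408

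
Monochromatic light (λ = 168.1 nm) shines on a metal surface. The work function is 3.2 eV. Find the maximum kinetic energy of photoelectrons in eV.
4.1756 eV

Using Einstein's photoelectric equation: KE_max = hf - φ = hc/λ - φ

First, calculate the photon energy:
E_photon = hc/λ = (6.626×10⁻³⁴ J·s)(3×10⁸ m/s) / (168.1×10⁻⁹ m)
E_photon = 7.3756 eV

Then, the maximum kinetic energy:
KE_max = E_photon - φ = 7.3756 eV - 3.2 eV = 4.1756 eV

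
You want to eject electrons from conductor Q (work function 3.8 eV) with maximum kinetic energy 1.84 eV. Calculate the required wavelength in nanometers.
219.83 nm

From Einstein's equation: KE_max = hc/λ - φ

Rearranging for λ:
hc/λ = KE_max + φ
λ = hc/(KE_max + φ)

Required photon energy:
E_photon = KE_max + φ = 1.84 + 3.8 = 5.64 eV

Required wavelength:
λ = hc/E_photon = (6.626×10⁻³⁴)(3×10⁸) / (5.64 × 1.602×10⁻¹⁹)
λ = 219.83 nm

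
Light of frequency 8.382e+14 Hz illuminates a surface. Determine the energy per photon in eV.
3.4665 eV

Using E = hf:

E = hf = (6.626×10⁻³⁴ J·s)(8.382e+14 Hz)
E = 3.4665 eV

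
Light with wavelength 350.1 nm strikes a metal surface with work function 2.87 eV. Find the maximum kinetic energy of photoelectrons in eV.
0.6714 eV

Using Einstein's photoelectric equation: KE_max = hf - φ = hc/λ - φ

First, calculate the photon energy:
E_photon = hc/λ = (6.626×10⁻³⁴ J·s)(3×10⁸ m/s) / (350.1×10⁻⁹ m)
E_photon = 3.5414 eV

Then, the maximum kinetic energy:
KE_max = E_photon - φ = 3.5414 eV - 2.87 eV = 0.6714 eV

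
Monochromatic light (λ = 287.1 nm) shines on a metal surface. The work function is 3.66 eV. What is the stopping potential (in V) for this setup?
0.6585 V

The stopping potential V_s satisfies: eV_s = KE_max

First, find KE_max using Einstein's equation:
E_photon = hc/λ = 4.3185 eV
KE_max = E_photon - φ = 4.3185 - 3.66 = 0.6585 eV

Since eV_s = KE_max:
V_s = KE_max/e = 0.6585 V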